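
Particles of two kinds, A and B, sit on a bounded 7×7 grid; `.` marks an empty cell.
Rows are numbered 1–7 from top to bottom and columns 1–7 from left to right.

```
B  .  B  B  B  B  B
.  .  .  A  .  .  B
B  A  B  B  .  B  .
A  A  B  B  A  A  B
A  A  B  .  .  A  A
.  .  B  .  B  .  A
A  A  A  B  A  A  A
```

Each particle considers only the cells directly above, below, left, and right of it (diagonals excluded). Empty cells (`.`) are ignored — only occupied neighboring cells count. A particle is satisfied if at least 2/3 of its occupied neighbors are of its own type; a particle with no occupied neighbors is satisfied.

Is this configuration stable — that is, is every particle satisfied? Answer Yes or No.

No

Row 1: (1,1)B 0/0 ✓ · (1,3)B 1/1 ✓ · (1,4)B 2/3 ✓ · (1,5)B 2/2 ✓ · (1,6)B 2/2 ✓ · (1,7)B 2/2 ✓
Row 2: (2,4)A 0/2 ✗ · (2,7)B 1/1 ✓
Row 3: (3,1)B 0/2 ✗ · (3,2)A 1/3 ✗ · (3,3)B 2/3 ✓ · (3,4)B 2/3 ✓ · (3,6)B 0/1 ✗
Row 4: (4,1)A 2/3 ✓ · (4,2)A 3/4 ✓ · (4,3)B 3/4 ✓ · (4,4)B 2/3 ✓ · (4,5)A 1/2 ✗ · (4,6)A 2/4 ✗ · (4,7)B 0/2 ✗
Row 5: (5,1)A 2/2 ✓ · (5,2)A 2/3 ✓ · (5,3)B 2/3 ✓ · (5,6)A 2/2 ✓ · (5,7)A 2/3 ✓
Row 6: (6,3)B 1/2 ✗ · (6,5)B 0/1 ✗ · (6,7)A 2/2 ✓
Row 7: (7,1)A 1/1 ✓ · (7,2)A 2/2 ✓ · (7,3)A 1/3 ✗ · (7,4)B 0/2 ✗ · (7,5)A 1/3 ✗ · (7,6)A 2/2 ✓ · (7,7)A 2/2 ✓
For instance (2,4) has only 0/2 same-type neighbors, below 2/3.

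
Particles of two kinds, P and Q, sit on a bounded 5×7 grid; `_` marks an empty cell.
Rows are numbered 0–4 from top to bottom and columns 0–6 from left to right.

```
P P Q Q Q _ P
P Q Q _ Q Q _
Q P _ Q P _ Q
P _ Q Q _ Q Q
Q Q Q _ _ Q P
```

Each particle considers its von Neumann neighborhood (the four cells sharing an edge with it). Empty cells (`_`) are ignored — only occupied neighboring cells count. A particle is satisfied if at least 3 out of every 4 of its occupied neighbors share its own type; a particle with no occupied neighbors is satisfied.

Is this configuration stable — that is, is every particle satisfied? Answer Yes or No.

Row 0: (0,0)P 2/2 ok · (0,1)P 1/3 unhappy · (0,2)Q 2/3 unhappy · (0,3)Q 2/2 ok · (0,4)Q 2/2 ok · (0,6)P 0/0 ok
Row 1: (1,0)P 1/3 unhappy · (1,1)Q 1/4 unhappy · (1,2)Q 2/2 ok · (1,4)Q 2/3 unhappy · (1,5)Q 1/1 ok
Row 2: (2,0)Q 0/3 unhappy · (2,1)P 0/2 unhappy · (2,3)Q 1/2 unhappy · (2,4)P 0/2 unhappy · (2,6)Q 1/1 ok
Row 3: (3,0)P 0/2 unhappy · (3,2)Q 2/2 ok · (3,3)Q 2/2 ok · (3,5)Q 2/2 ok · (3,6)Q 2/3 unhappy
Row 4: (4,0)Q 1/2 unhappy · (4,1)Q 2/2 ok · (4,2)Q 2/2 ok · (4,5)Q 1/2 unhappy · (4,6)P 0/2 unhappy
For instance (0,1) has only 1/3 same-type neighbors, below 3/4.

No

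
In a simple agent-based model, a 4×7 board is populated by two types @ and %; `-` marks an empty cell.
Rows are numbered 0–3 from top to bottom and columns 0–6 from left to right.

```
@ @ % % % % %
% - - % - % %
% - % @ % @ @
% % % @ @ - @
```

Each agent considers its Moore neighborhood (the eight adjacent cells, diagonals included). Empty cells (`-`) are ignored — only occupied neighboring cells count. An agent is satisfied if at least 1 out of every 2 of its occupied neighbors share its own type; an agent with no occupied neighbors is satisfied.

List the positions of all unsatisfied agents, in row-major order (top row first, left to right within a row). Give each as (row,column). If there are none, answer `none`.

(0,1), (1,0), (2,3), (2,4), (3,3)

Row 0: (0,0)@ 1/2 satisfied · (0,1)@ 1/3 not · (0,2)% 2/3 satisfied · (0,3)% 3/3 satisfied · (0,4)% 4/4 satisfied · (0,5)% 4/4 satisfied · (0,6)% 3/3 satisfied
Row 1: (1,0)% 1/3 not · (1,3)% 5/6 satisfied · (1,5)% 5/7 satisfied · (1,6)% 3/5 satisfied
Row 2: (2,0)% 3/3 satisfied · (2,2)% 3/5 satisfied · (2,3)@ 2/6 not · (2,4)% 2/6 not · (2,5)@ 3/6 satisfied · (2,6)@ 2/4 satisfied
Row 3: (3,0)% 2/2 satisfied · (3,1)% 4/4 satisfied · (3,2)% 2/4 satisfied · (3,3)@ 2/5 not · (3,4)@ 3/4 satisfied · (3,6)@ 2/2 satisfied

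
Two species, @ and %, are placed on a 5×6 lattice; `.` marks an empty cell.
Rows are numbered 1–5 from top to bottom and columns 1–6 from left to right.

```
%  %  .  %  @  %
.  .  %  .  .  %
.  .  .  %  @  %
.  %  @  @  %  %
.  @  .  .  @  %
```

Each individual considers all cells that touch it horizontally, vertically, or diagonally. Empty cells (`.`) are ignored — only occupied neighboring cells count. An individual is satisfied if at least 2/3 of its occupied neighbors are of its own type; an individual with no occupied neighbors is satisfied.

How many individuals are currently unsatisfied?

13

(1,1)% 1/1 ok
(1,2)% 2/2 ok
(1,4)% 1/2 unhappy
(1,5)@ 0/3 unhappy
(1,6)% 1/2 unhappy
(2,3)% 3/3 ok
(2,6)% 2/4 unhappy
(3,4)% 2/5 unhappy
(3,5)@ 1/6 unhappy
(3,6)% 3/4 ok
(4,2)% 0/2 unhappy
(4,3)@ 2/4 unhappy
(4,4)@ 3/5 unhappy
(4,5)% 4/7 unhappy
(4,6)% 3/5 unhappy
(5,2)@ 1/2 unhappy
(5,5)@ 1/4 unhappy
(5,6)% 2/3 ok
Unsatisfied: (1,4), (1,5), (1,6), (2,6), (3,4), (3,5), (4,2), (4,3), (4,4), (4,5), (4,6), (5,2), (5,5) — 13 in total.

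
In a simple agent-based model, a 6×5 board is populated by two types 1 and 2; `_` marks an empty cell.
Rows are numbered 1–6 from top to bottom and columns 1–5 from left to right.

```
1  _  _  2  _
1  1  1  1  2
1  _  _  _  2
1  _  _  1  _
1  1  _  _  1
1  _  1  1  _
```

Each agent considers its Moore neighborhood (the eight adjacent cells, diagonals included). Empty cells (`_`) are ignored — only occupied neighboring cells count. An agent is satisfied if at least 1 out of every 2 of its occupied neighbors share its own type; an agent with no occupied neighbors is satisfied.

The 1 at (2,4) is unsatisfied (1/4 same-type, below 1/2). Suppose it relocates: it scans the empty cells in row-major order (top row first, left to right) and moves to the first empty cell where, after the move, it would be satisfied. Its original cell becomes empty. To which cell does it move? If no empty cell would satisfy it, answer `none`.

(1,2)

Vacating (2,4). Empty cells in order:
  (1,2): 4/4 same-type → satisfied — stop here.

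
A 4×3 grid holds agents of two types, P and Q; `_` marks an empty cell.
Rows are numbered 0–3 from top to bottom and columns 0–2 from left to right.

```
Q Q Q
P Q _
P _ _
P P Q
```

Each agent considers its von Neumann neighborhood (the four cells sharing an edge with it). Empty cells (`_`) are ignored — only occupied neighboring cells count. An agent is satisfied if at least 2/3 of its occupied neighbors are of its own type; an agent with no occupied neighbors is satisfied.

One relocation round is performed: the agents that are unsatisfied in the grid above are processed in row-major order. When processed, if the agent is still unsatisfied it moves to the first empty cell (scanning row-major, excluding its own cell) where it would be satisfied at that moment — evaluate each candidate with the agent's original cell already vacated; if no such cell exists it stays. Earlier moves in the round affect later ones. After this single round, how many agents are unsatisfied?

0

Initially unsatisfied (in order): (0,0), (1,0), (1,1), (3,1), (3,2).
  (0,0) → (1,2).
  (1,0) → (2,1).
  (1,1): now satisfied by earlier moves; stays.
  (3,1): now satisfied by earlier moves; stays.
  (3,2) → (0,0).
Resulting grid:
Q Q Q
_ Q Q
P P _
P P _
All satisfied now.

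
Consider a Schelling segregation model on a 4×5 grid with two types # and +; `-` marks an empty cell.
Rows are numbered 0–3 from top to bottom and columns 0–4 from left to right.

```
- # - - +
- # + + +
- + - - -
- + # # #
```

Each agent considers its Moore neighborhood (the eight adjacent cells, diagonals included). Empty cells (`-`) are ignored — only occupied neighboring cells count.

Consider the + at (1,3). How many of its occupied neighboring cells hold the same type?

Occupied neighbors of (1,3): (0,4)=+, (1,2)=+, (1,4)=+.
Same type (+): 3 of 3.

3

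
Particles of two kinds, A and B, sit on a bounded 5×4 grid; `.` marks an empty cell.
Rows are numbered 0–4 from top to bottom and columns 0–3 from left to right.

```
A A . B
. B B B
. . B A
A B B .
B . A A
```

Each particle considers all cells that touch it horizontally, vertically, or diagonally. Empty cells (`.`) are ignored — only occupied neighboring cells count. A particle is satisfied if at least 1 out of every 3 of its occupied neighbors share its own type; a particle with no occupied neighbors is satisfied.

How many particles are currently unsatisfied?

2

(0,0)A 1/2 ✓
(0,1)A 1/3 ✓
(0,3)B 2/2 ✓
(1,1)B 2/4 ✓
(1,2)B 4/6 ✓
(1,3)B 3/4 ✓
(2,2)B 5/6 ✓
(2,3)A 0/4 ✗
(3,0)A 0/2 ✗
(3,1)B 3/5 ✓
(3,2)B 2/5 ✓
(4,0)B 1/2 ✓
(4,2)A 1/3 ✓
(4,3)A 1/2 ✓
Unsatisfied: (2,3), (3,0) — 2 in total.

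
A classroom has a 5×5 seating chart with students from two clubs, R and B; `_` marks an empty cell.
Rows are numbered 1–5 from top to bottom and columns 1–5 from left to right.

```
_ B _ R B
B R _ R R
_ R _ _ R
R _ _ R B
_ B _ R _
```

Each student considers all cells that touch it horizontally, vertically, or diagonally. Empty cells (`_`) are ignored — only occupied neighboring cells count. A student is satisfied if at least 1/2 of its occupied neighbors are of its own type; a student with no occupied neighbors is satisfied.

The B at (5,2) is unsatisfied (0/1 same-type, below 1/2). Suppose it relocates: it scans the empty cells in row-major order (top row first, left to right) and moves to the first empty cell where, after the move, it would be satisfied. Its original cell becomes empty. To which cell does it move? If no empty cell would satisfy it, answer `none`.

(1,1)

Vacating (5,2). Empty cells in order:
  (1,1): 2/3 same-type → satisfied — stop here.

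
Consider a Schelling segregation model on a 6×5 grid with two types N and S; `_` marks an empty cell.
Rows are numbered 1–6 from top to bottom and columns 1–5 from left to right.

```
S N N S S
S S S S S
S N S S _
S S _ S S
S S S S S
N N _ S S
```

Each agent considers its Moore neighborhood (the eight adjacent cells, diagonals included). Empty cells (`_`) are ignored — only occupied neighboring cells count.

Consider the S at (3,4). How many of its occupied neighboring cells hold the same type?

6

Occupied neighbors of (3,4): (2,3)=S, (2,4)=S, (2,5)=S, (3,3)=S, (4,4)=S, (4,5)=S.
Same type (S): 6 of 6.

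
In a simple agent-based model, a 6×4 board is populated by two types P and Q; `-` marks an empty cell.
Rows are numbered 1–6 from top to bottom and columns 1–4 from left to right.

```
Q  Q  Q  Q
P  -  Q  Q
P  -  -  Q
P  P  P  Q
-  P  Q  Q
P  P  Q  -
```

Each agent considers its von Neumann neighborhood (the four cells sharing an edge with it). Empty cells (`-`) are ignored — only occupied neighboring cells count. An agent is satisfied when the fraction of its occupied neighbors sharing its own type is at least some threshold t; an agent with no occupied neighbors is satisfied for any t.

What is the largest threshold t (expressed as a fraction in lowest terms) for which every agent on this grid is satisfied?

(1,1)Q 1/2
(1,2)Q 2/2
(1,3)Q 3/3
(1,4)Q 2/2
(2,1)P 1/2
(2,3)Q 2/2
(2,4)Q 3/3
(3,1)P 2/2
(3,4)Q 2/2
(4,1)P 2/2
(4,2)P 3/3
(4,3)P 1/3
(4,4)Q 2/3
(5,2)P 2/3
(5,3)Q 2/4
(5,4)Q 2/2
(6,1)P 1/1
(6,2)P 2/3
(6,3)Q 1/2
The smallest same-type fraction is 1/3 at (4,3), which reduces to 1/3. Any threshold above that leaves this agent unsatisfied.

1/3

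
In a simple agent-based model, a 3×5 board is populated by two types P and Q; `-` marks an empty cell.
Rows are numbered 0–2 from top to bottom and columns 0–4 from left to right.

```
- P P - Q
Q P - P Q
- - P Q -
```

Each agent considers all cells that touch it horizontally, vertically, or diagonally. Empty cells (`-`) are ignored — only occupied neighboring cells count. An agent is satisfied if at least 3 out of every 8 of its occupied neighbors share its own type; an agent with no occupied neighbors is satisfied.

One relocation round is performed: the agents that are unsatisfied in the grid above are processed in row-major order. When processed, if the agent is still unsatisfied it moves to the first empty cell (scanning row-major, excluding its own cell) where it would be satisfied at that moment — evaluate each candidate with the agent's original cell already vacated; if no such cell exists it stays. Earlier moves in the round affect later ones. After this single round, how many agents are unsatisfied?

1

Initially unsatisfied (in order): (1,0), (2,3).
  (1,0) → (0,3).
  (2,3) → (2,4).
Resulting grid:
- P P Q Q
- P - P Q
- - P - Q
Unsatisfied now: (1,3).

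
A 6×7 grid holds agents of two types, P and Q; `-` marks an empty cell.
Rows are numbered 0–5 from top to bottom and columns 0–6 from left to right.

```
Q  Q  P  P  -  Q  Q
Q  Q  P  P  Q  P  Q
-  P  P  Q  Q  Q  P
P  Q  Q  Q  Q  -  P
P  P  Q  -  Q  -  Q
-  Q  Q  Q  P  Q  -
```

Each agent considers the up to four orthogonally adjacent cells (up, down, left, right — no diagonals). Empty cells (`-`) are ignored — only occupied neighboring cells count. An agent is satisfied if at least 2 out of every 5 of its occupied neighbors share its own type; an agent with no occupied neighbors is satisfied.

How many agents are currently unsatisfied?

11

Row 0: (0,0)Q 2/2 ok · (0,1)Q 2/3 ok · (0,2)P 2/3 ok · (0,3)P 2/2 ok · (0,5)Q 1/2 ok · (0,6)Q 2/2 ok
Row 1: (1,0)Q 2/2 ok · (1,1)Q 2/4 ok · (1,2)P 3/4 ok · (1,3)P 2/4 ok · (1,4)Q 1/3 unhappy · (1,5)P 0/4 unhappy · (1,6)Q 1/3 unhappy
Row 2: (2,1)P 1/3 unhappy · (2,2)P 2/4 ok · (2,3)Q 2/4 ok · (2,4)Q 4/4 ok · (2,5)Q 1/3 unhappy · (2,6)P 1/3 unhappy
Row 3: (3,0)P 1/2 ok · (3,1)Q 1/4 unhappy · (3,2)Q 3/4 ok · (3,3)Q 3/3 ok · (3,4)Q 3/3 ok · (3,6)P 1/2 ok
Row 4: (4,0)P 2/2 ok · (4,1)P 1/4 unhappy · (4,2)Q 2/3 ok · (4,4)Q 1/2 ok · (4,6)Q 0/1 unhappy
Row 5: (5,1)Q 1/2 ok · (5,2)Q 3/3 ok · (5,3)Q 1/2 ok · (5,4)P 0/3 unhappy · (5,5)Q 0/1 unhappy
Unsatisfied: (1,4), (1,5), (1,6), (2,1), (2,5), (2,6), (3,1), (4,1), (4,6), (5,4), (5,5) — 11 in total.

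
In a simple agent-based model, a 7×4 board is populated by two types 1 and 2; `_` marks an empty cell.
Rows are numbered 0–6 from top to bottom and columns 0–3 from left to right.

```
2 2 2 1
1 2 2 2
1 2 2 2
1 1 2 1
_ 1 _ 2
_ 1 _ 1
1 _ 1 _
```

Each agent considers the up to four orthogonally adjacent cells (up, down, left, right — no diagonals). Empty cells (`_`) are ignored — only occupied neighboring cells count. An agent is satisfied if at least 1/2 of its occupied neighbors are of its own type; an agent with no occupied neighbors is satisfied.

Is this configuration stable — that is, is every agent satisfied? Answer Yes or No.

No

(0,0)2 1/2 ok
(0,1)2 3/3 ok
(0,2)2 2/3 ok
(0,3)1 0/2 unhappy
(1,0)1 1/3 unhappy
(1,1)2 3/4 ok
(1,2)2 4/4 ok
(1,3)2 2/3 ok
(2,0)1 2/3 ok
(2,1)2 2/4 ok
(2,2)2 4/4 ok
(2,3)2 2/3 ok
(3,0)1 2/2 ok
(3,1)1 2/4 ok
(3,2)2 1/3 unhappy
(3,3)1 0/3 unhappy
(4,1)1 2/2 ok
(4,3)2 0/2 unhappy
(5,1)1 1/1 ok
(5,3)1 0/1 unhappy
(6,0)1 0/0 ok
(6,2)1 0/0 ok
For instance (0,3) has only 0/2 same-type neighbors, below 1/2.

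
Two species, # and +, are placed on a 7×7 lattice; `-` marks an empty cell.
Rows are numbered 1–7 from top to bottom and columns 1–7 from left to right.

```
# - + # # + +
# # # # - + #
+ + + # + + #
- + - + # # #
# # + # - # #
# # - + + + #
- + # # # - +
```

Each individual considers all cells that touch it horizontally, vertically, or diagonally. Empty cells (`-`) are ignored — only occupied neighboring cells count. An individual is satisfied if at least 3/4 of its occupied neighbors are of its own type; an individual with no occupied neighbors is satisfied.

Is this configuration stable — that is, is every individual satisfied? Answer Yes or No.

No

(1,1)# 2/2 satisfied
(1,3)+ 0/4 not
(1,4)# 3/4 satisfied
(1,5)# 2/4 not
(1,6)+ 2/4 not
(1,7)+ 2/3 not
(2,1)# 2/4 not
(2,2)# 3/7 not
(2,3)# 4/7 not
(2,4)# 4/7 not
(2,6)+ 4/7 not
(2,7)# 1/5 not
(3,1)+ 2/4 not
(3,2)+ 3/6 not
(3,3)+ 3/7 not
(3,4)# 3/6 not
(3,5)+ 3/7 not
(3,6)+ 2/7 not
(3,7)# 3/5 not
(4,2)+ 4/6 not
(4,4)+ 3/6 not
(4,5)# 4/7 not
(4,6)# 5/7 not
(4,7)# 4/5 satisfied
(5,1)# 3/4 satisfied
(5,2)# 3/5 not
(5,3)+ 3/6 not
(5,4)# 1/5 not
(5,6)# 5/7 not
(5,7)# 4/5 satisfied
(6,1)# 3/4 satisfied
(6,2)# 4/6 not
(6,4)+ 2/6 not
(6,5)+ 2/6 not
(6,6)+ 2/6 not
(6,7)# 2/4 not
(7,2)+ 0/3 not
(7,3)# 2/4 not
(7,4)# 2/4 not
(7,5)# 1/4 not
(7,7)+ 1/2 not
For instance (1,3) has only 0/4 same-type neighbors, below 3/4.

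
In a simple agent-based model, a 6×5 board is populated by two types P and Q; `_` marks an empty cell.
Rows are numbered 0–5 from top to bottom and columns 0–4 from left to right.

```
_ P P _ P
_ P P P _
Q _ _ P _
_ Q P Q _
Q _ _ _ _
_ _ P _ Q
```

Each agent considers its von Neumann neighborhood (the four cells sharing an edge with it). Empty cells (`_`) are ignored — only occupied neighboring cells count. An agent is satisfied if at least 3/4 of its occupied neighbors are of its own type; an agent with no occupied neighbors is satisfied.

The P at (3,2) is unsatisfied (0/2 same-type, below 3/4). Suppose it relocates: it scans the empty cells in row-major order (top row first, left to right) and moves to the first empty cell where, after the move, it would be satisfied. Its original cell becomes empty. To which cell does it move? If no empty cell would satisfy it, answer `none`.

Vacating (3,2). Empty cells in order:
  (0,0): 1/1 same-type → satisfied — stop here.

(0,0)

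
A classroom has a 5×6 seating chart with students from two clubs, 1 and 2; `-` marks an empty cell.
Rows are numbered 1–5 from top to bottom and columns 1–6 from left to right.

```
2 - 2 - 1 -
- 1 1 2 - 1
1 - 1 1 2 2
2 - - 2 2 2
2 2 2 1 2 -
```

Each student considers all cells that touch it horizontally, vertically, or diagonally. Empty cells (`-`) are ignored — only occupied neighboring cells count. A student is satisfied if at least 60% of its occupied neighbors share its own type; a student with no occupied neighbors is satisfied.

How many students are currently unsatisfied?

9

Row 1: (1,1)2 0/1 unhappy · (1,3)2 1/3 unhappy · (1,5)1 1/2 unhappy
Row 2: (2,2)1 3/5 ok · (2,3)1 3/5 ok · (2,4)2 2/6 unhappy · (2,6)1 1/3 unhappy
Row 3: (3,1)1 1/2 unhappy · (3,3)1 3/5 ok · (3,4)1 2/6 unhappy · (3,5)2 5/7 ok · (3,6)2 3/4 ok
Row 4: (4,1)2 2/3 ok · (4,4)2 4/7 unhappy · (4,5)2 5/7 ok · (4,6)2 4/4 ok
Row 5: (5,1)2 2/2 ok · (5,2)2 3/3 ok · (5,3)2 2/3 ok · (5,4)1 0/4 unhappy · (5,5)2 3/4 ok
Unsatisfied: (1,1), (1,3), (1,5), (2,4), (2,6), (3,1), (3,4), (4,4), (5,4) — 9 in total.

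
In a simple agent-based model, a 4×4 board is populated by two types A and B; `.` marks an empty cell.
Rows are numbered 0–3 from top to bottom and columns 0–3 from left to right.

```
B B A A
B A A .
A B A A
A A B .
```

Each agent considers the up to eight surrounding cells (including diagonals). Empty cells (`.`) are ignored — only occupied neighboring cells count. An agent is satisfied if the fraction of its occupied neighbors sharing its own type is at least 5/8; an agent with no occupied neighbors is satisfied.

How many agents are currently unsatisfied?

(0,0)B 2/3 satisfied
(0,1)B 2/5 not
(0,2)A 3/4 satisfied
(0,3)A 2/2 satisfied
(1,0)B 3/5 not
(1,1)A 4/8 not
(1,2)A 5/7 satisfied
(2,0)A 3/5 not
(2,1)B 2/8 not
(2,2)A 4/6 satisfied
(2,3)A 2/3 satisfied
(3,0)A 2/3 satisfied
(3,1)A 3/5 not
(3,2)B 1/4 not
Unsatisfied: (0,1), (1,0), (1,1), (2,0), (2,1), (3,1), (3,2) — 7 in total.

7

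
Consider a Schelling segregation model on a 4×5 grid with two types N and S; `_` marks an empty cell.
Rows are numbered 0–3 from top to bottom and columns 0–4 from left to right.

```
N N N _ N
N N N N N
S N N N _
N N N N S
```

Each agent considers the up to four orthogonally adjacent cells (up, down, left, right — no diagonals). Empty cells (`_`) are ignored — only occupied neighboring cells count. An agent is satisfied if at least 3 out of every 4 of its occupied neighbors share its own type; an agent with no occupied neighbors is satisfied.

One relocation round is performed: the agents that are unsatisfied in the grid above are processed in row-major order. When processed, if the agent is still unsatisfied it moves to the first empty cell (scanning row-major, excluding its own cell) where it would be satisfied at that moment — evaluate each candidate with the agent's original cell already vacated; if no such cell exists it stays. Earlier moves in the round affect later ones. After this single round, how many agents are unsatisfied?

4

Initially unsatisfied (in order): (1,0), (2,0), (3,0), (3,3), (3,4).
  (1,0) → (0,3).
  (2,0): no empty cell satisfies it; stays.
  (3,0): no empty cell satisfies it; stays.
  (3,3): no empty cell satisfies it; stays.
  (3,4): no empty cell satisfies it; stays.
Resulting grid:
N N N N N
_ N N N N
S N N N _
N N N N S
Unsatisfied now: (2,0), (3,0), (3,3), (3,4).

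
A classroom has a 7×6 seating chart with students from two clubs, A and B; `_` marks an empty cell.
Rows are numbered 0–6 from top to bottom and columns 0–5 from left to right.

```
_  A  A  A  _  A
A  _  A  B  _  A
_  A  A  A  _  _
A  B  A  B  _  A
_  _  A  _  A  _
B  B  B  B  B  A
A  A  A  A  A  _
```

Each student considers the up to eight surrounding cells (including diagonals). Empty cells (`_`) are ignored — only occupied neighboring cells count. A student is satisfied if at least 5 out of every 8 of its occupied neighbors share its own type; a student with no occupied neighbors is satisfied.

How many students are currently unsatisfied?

(0,1)A 3/3 satisfied
(0,2)A 3/4 satisfied
(0,3)A 2/3 satisfied
(0,5)A 1/1 satisfied
(1,0)A 2/2 satisfied
(1,2)A 6/7 satisfied
(1,3)B 0/5 not
(1,5)A 1/1 satisfied
(2,1)A 5/6 satisfied
(2,2)A 4/7 not
(2,3)A 3/5 not
(3,0)A 1/2 not
(3,1)B 0/5 not
(3,2)A 4/6 satisfied
(3,3)B 0/5 not
(3,5)A 1/1 satisfied
(4,2)A 1/6 not
(4,4)A 2/5 not
(5,0)B 1/3 not
(5,1)B 2/6 not
(5,2)B 2/6 not
(5,3)B 2/7 not
(5,4)B 1/5 not
(5,5)A 2/3 satisfied
(6,0)A 1/3 not
(6,1)A 2/5 not
(6,2)A 2/5 not
(6,3)A 2/5 not
(6,4)A 2/4 not
Unsatisfied: (1,3), (2,2), (2,3), (3,0), (3,1), (3,3), (4,2), (4,4), (5,0), (5,1), (5,2), (5,3), (5,4), (6,0), (6,1), (6,2), (6,3), (6,4) — 18 in total.

18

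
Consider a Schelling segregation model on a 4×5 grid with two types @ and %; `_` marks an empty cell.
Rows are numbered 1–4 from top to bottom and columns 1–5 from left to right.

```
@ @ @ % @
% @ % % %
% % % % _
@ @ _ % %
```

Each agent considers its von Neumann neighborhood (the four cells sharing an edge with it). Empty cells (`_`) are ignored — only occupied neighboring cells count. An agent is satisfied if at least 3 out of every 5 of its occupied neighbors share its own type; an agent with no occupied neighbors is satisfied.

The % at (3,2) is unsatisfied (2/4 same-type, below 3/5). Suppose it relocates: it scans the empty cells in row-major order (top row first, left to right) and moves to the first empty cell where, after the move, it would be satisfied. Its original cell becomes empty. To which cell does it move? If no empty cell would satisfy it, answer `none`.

(3,5)

Vacating (3,2). Empty cells in order:
  (3,5): 3/3 same-type → satisfied — stop here.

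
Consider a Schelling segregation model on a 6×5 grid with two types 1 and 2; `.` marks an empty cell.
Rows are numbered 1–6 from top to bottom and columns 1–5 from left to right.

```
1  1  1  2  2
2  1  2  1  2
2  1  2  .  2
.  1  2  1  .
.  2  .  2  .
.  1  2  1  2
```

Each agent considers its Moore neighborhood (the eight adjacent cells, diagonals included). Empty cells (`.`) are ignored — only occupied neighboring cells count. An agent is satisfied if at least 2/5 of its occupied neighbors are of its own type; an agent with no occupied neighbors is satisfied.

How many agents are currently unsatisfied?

Row 1: (1,1)1 2/3 ✓ · (1,2)1 3/5 ✓ · (1,3)1 3/5 ✓ · (1,4)2 3/5 ✓ · (1,5)2 2/3 ✓
Row 2: (2,1)2 1/5 ✗ · (2,2)1 4/8 ✓ · (2,3)2 2/7 ✗ · (2,4)1 1/7 ✗ · (2,5)2 3/4 ✓
Row 3: (3,1)2 1/4 ✗ · (3,2)1 2/7 ✗ · (3,3)2 2/7 ✗ · (3,5)2 1/3 ✗
Row 4: (4,2)1 1/5 ✗ · (4,3)2 3/6 ✓ · (4,4)1 0/4 ✗
Row 5: (5,2)2 2/4 ✓ · (5,4)2 3/5 ✓
Row 6: (6,2)1 0/2 ✗ · (6,3)2 2/4 ✓ · (6,4)1 0/3 ✗ · (6,5)2 1/2 ✓
Unsatisfied: (2,1), (2,3), (2,4), (3,1), (3,2), (3,3), (3,5), (4,2), (4,4), (6,2), (6,4) — 11 in total.

11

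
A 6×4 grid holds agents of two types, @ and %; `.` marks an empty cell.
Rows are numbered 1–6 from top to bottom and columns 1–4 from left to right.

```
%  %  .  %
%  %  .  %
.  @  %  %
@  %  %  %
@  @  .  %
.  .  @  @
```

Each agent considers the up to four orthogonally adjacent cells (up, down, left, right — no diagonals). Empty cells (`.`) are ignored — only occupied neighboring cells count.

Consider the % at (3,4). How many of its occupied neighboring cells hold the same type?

Occupied neighbors of (3,4): (2,4)=%, (4,4)=%, (3,3)=%.
Same type (%): 3 of 3.

3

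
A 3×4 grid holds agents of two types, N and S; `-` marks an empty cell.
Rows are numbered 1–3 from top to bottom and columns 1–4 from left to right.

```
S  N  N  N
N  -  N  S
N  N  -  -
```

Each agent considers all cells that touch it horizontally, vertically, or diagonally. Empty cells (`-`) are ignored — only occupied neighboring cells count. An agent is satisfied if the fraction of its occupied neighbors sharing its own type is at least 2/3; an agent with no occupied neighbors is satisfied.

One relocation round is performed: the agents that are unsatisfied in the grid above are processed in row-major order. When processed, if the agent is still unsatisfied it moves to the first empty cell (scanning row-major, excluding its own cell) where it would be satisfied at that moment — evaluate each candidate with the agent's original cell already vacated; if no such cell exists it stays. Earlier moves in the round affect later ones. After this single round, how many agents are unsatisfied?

2

Initially unsatisfied (in order): (1,1), (2,4).
  (1,1): no empty cell satisfies it; stays.
  (2,4): no empty cell satisfies it; stays.
Resulting grid:
S N N N
N - N S
N N - -
Unsatisfied now: (1,1), (2,4).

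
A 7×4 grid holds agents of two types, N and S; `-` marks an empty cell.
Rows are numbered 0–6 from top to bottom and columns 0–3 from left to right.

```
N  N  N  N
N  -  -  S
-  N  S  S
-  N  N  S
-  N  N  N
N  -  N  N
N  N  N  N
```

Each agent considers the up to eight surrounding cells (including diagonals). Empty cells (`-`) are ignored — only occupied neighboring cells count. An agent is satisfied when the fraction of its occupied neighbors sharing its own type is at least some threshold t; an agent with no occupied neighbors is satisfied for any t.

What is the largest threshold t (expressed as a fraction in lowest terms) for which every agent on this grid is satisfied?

(0,0)N 2/2
(0,1)N 3/3
(0,2)N 2/3
(0,3)N 1/2
(1,0)N 3/3
(1,3)S 2/4
(2,1)N 3/4
(2,2)S 3/6
(2,3)S 3/4
(3,1)N 4/5
(3,2)N 5/8
(3,3)S 2/5
(4,1)N 5/5
(4,2)N 6/7
(4,3)N 4/5
(5,0)N 3/3
(5,2)N 7/7
(5,3)N 5/5
(6,0)N 2/2
(6,1)N 4/4
(6,2)N 4/4
(6,3)N 3/3
The smallest same-type fraction is 2/5 at (3,3), which reduces to 2/5. Any threshold above that leaves this agent unsatisfied.

2/5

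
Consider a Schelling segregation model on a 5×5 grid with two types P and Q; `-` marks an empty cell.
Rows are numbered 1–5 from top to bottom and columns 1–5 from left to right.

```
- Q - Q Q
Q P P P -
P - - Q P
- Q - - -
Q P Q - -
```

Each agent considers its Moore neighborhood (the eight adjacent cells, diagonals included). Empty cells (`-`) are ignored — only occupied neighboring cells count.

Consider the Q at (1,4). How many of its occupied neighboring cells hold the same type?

Occupied neighbors of (1,4): (1,5)=Q, (2,3)=P, (2,4)=P.
Same type (Q): 1 of 3.

1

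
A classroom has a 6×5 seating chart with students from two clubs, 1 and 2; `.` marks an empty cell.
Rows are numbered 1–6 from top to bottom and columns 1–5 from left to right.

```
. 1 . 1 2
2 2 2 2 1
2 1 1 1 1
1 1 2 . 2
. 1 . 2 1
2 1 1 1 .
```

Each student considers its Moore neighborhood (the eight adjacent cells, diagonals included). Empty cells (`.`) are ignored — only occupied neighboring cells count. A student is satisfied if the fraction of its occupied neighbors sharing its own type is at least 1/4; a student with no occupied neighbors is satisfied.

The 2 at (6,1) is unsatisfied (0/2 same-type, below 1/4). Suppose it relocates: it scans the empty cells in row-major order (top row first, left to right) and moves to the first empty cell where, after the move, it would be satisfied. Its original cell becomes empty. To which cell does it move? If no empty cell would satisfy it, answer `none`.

(1,1)

Vacating (6,1). Empty cells in order:
  (1,1): 2/3 same-type → satisfied — stop here.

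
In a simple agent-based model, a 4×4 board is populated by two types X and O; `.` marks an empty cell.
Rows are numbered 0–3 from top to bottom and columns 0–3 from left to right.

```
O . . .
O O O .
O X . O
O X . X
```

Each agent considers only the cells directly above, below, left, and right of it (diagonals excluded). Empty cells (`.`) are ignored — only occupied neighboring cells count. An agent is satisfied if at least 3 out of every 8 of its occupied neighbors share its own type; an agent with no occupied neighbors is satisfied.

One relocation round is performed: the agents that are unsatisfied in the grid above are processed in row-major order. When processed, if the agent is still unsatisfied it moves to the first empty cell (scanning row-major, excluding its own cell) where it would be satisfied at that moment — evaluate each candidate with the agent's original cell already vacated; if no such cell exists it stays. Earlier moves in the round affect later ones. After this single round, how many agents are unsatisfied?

1

Initially unsatisfied (in order): (2,1), (2,3), (3,3).
  (2,1) → (0,3).
  (2,3) → (0,1).
  (3,3): now satisfied by earlier moves; stays.
Resulting grid:
O O . X
O O O .
O . . .
O X . X
Unsatisfied now: (3,1).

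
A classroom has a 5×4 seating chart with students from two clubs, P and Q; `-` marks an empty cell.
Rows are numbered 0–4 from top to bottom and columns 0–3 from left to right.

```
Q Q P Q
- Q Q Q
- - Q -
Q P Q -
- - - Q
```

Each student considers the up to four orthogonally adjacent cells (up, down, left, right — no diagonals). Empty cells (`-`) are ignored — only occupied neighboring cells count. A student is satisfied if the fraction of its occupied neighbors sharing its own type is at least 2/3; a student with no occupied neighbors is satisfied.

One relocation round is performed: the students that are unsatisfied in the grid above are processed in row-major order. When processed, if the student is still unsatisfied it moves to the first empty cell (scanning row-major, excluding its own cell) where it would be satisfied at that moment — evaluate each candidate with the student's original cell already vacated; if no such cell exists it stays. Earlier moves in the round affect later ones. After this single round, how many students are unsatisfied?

Initially unsatisfied (in order): (0,2), (0,3), (3,0), (3,1), (3,2).
  (0,2) → (4,1).
  (0,3): now satisfied by earlier moves; stays.
  (3,0) → (0,2).
  (3,1) → (2,0).
  (3,2): now satisfied by earlier moves; stays.
Resulting grid:
Q Q Q Q
- Q Q Q
P - Q -
- - Q -
- P - Q
All satisfied now.

0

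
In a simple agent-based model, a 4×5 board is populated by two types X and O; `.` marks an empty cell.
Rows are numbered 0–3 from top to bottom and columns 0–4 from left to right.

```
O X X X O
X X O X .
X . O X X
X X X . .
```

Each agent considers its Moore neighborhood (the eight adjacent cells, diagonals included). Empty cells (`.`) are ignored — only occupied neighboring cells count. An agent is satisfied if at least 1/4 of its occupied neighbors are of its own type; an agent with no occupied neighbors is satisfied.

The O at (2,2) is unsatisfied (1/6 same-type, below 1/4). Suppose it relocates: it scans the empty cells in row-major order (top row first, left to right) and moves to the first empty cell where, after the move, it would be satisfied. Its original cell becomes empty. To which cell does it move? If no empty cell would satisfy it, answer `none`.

none

Vacating (2,2). Empty cells in order:
  (1,4): 1/5 same-type → still unsatisfied.
  (2,1): 1/7 same-type → still unsatisfied.
  (3,3): 0/3 same-type → still unsatisfied.
  (3,4): 0/2 same-type → still unsatisfied.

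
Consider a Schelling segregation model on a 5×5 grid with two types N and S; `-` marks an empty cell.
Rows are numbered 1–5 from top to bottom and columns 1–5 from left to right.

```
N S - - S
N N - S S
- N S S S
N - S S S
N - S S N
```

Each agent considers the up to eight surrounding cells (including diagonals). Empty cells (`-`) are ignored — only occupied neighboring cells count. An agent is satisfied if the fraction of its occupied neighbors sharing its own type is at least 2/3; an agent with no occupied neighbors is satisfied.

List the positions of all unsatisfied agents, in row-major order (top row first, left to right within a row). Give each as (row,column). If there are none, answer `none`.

(1,2), (2,2), (3,2), (5,5)

Row 1: (1,1)N 2/3 ok · (1,2)S 0/3 unhappy · (1,5)S 2/2 ok
Row 2: (2,1)N 3/4 ok · (2,2)N 3/5 unhappy · (2,4)S 5/5 ok · (2,5)S 4/4 ok
Row 3: (3,2)N 3/5 unhappy · (3,3)S 4/6 ok · (3,4)S 7/7 ok · (3,5)S 5/5 ok
Row 4: (4,1)N 2/2 ok · (4,3)S 5/6 ok · (4,4)S 7/8 ok · (4,5)S 4/5 ok
Row 5: (5,1)N 1/1 ok · (5,3)S 3/3 ok · (5,4)S 4/5 ok · (5,5)N 0/3 unhappy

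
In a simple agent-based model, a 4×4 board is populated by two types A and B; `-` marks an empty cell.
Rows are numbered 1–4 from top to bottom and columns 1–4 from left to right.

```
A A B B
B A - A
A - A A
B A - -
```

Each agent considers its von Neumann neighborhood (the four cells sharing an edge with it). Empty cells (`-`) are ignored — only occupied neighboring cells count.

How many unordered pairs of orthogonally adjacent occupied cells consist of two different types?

7

Scan each occupied cell's neighbors to the right and below so each pair is counted once.
Row 1: A(1,1)–A(1,2)= A(1,1)–B(2,1)≠ A(1,2)–B(1,3)≠ A(1,2)–A(2,2)= B(1,3)–B(1,4)= B(1,4)–A(2,4)≠  → 3/6 unlike.
Row 2: B(2,1)–A(2,2)≠ B(2,1)–A(3,1)≠ A(2,4)–A(3,4)=  → 2/3 unlike.
Row 3: A(3,1)–B(4,1)≠ A(3,3)–A(3,4)=  → 1/2 unlike.
Row 4: B(4,1)–A(4,2)≠  → 1/1 unlike.
Total adjacent occupied pairs: 12; unlike-type pairs: 7.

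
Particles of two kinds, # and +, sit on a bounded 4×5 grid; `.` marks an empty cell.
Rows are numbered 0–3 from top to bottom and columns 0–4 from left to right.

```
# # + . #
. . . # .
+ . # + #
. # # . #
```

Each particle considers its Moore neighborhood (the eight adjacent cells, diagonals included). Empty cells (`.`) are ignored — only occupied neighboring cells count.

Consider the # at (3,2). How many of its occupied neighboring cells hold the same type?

2

Occupied neighbors of (3,2): (2,2)=#, (2,3)=+, (3,1)=#.
Same type (#): 2 of 3.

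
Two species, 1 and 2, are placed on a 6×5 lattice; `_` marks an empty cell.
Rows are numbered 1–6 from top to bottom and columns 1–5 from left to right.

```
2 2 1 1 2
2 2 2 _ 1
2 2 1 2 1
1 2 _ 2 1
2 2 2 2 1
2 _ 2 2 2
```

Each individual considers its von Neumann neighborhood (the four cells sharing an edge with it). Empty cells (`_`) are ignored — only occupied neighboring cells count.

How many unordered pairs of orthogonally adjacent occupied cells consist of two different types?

14

Scan each occupied cell's neighbors to the right and below so each pair is counted once.
Row 1: 2(1,1)–2(1,2)= 2(1,1)–2(2,1)= 2(1,2)–1(1,3)≠ 2(1,2)–2(2,2)= 1(1,3)–1(1,4)= 1(1,3)–2(2,3)≠ 1(1,4)–2(1,5)≠ 2(1,5)–1(2,5)≠  → 4/8 unlike.
Row 2: 2(2,1)–2(2,2)= 2(2,1)–2(3,1)= 2(2,2)–2(2,3)= 2(2,2)–2(3,2)= 2(2,3)–1(3,3)≠ 1(2,5)–1(3,5)=  → 1/6 unlike.
Row 3: 2(3,1)–2(3,2)= 2(3,1)–1(4,1)≠ 2(3,2)–1(3,3)≠ 2(3,2)–2(4,2)= 1(3,3)–2(3,4)≠ 2(3,4)–1(3,5)≠ 2(3,4)–2(4,4)= 1(3,5)–1(4,5)=  → 4/8 unlike.
Row 4: 1(4,1)–2(4,2)≠ 1(4,1)–2(5,1)≠ 2(4,2)–2(5,2)= 2(4,4)–1(4,5)≠ 2(4,4)–2(5,4)= 1(4,5)–1(5,5)=  → 3/6 unlike.
Row 5: 2(5,1)–2(5,2)= 2(5,1)–2(6,1)= 2(5,2)–2(5,3)= 2(5,3)–2(5,4)= 2(5,3)–2(6,3)= 2(5,4)–1(5,5)≠ 2(5,4)–2(6,4)= 1(5,5)–2(6,5)≠  → 2/8 unlike.
Row 6: 2(6,3)–2(6,4)= 2(6,4)–2(6,5)=  → 0/2 unlike.
Total adjacent occupied pairs: 38; unlike-type pairs: 14.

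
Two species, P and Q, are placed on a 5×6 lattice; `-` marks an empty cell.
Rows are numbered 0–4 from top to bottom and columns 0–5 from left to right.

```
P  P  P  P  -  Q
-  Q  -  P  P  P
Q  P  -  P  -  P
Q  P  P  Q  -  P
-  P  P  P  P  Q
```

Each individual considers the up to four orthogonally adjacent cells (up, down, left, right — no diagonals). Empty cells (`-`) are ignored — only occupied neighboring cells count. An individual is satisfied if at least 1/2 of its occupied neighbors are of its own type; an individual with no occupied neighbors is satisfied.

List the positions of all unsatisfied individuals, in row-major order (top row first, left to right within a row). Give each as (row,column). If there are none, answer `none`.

(0,5), (1,1), (2,1), (3,3), (4,5)

Row 0: (0,0)P 1/1 ✓ · (0,1)P 2/3 ✓ · (0,2)P 2/2 ✓ · (0,3)P 2/2 ✓ · (0,5)Q 0/1 ✗
Row 1: (1,1)Q 0/2 ✗ · (1,3)P 3/3 ✓ · (1,4)P 2/2 ✓ · (1,5)P 2/3 ✓
Row 2: (2,0)Q 1/2 ✓ · (2,1)P 1/3 ✗ · (2,3)P 1/2 ✓ · (2,5)P 2/2 ✓
Row 3: (3,0)Q 1/2 ✓ · (3,1)P 3/4 ✓ · (3,2)P 2/3 ✓ · (3,3)Q 0/3 ✗ · (3,5)P 1/2 ✓
Row 4: (4,1)P 2/2 ✓ · (4,2)P 3/3 ✓ · (4,3)P 2/3 ✓ · (4,4)P 1/2 ✓ · (4,5)Q 0/2 ✗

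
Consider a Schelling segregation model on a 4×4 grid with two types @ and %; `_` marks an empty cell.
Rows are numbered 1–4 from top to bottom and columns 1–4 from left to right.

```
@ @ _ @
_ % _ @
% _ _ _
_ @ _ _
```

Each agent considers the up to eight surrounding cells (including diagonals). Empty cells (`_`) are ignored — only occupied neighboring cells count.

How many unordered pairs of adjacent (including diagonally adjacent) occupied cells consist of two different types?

3

Scan each occupied cell's neighbors to the right and below (and the two forward diagonals) so each pair is counted once.
Row 1: @(1,1)–@(1,2)= @(1,1)–%(2,2)≠ @(1,2)–%(2,2)≠ @(1,4)–@(2,4)=  → 2/4 unlike.
Row 2: %(2,2)–%(3,1)=  → 0/1 unlike.
Row 3: %(3,1)–@(4,2)≠  → 1/1 unlike.
Total adjacent occupied pairs: 6; unlike-type pairs: 3.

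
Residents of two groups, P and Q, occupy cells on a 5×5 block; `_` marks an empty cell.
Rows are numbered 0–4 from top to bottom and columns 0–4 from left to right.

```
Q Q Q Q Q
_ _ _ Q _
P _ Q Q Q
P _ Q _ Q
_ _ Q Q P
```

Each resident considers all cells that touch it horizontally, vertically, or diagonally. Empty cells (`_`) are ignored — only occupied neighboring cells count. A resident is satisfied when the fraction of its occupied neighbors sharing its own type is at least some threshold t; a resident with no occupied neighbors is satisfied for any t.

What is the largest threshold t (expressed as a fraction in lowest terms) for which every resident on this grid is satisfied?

0/1

Row 0: (0,0)Q 1/1 · (0,1)Q 2/2 · (0,2)Q 3/3 · (0,3)Q 3/3 · (0,4)Q 2/2
Row 1: (1,3)Q 6/6
Row 2: (2,0)P 1/1 · (2,2)Q 3/3 · (2,3)Q 5/5 · (2,4)Q 3/3
Row 3: (3,0)P 1/1 · (3,2)Q 4/4 · (3,4)Q 3/4
Row 4: (4,2)Q 2/2 · (4,3)Q 3/4 · (4,4)P 0/2
The smallest same-type fraction is 0/2 at (4,4), which reduces to 0/1. Any threshold above that leaves this resident unsatisfied.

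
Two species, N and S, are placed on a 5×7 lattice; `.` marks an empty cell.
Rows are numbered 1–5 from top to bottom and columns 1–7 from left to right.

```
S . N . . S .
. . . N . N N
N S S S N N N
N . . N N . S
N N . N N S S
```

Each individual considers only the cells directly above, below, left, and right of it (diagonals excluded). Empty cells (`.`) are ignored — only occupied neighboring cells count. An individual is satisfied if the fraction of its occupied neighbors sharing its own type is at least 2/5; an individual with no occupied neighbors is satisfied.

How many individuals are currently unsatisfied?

3

(1,1)S 0/0 ✓
(1,3)N 0/0 ✓
(1,6)S 0/1 ✗
(2,4)N 0/1 ✗
(2,6)N 2/3 ✓
(2,7)N 2/2 ✓
(3,1)N 1/2 ✓
(3,2)S 1/2 ✓
(3,3)S 2/2 ✓
(3,4)S 1/4 ✗
(3,5)N 2/3 ✓
(3,6)N 3/3 ✓
(3,7)N 2/3 ✓
(4,1)N 2/2 ✓
(4,4)N 2/3 ✓
(4,5)N 3/3 ✓
(4,7)S 1/2 ✓
(5,1)N 2/2 ✓
(5,2)N 1/1 ✓
(5,4)N 2/2 ✓
(5,5)N 2/3 ✓
(5,6)S 1/2 ✓
(5,7)S 2/2 ✓
Unsatisfied: (1,6), (2,4), (3,4) — 3 in total.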